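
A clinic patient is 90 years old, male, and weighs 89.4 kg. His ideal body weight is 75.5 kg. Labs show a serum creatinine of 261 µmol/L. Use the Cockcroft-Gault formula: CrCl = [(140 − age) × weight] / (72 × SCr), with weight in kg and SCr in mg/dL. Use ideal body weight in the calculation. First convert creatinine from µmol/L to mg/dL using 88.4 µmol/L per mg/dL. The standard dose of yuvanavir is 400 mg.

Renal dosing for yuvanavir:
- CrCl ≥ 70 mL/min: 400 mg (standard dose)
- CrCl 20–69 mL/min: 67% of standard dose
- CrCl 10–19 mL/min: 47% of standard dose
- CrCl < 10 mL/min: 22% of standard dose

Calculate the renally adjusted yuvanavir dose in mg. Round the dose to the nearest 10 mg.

SCr = 261 / 88.4 = 2.952 mg/dL
CrCl = (140 − 90) × 75.5 / (72 × 2.952) = 3775.0 / 212.54 ≈ 17.8 mL/min
CrCl ≈ 18 mL/min → bracket 10–19 mL/min.
47% of 400 mg = 188 mg → 190 mg

190 mg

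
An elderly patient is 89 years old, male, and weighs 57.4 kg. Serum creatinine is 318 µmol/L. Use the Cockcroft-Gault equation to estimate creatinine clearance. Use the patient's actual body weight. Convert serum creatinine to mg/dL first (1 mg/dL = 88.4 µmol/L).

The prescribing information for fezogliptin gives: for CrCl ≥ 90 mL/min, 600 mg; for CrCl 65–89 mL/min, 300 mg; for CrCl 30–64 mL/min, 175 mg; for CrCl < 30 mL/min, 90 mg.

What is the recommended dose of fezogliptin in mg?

90 mg

SCr = 318 / 88.4 = 3.597 mg/dL
CrCl = (140 − 89) × 57.4 / (72 × 3.597) = 2927.4 / 258.98 ≈ 11.3 mL/min
CrCl ≈ 11 mL/min → bracket < 30 mL/min.
Dose for this bracket: 90 mg.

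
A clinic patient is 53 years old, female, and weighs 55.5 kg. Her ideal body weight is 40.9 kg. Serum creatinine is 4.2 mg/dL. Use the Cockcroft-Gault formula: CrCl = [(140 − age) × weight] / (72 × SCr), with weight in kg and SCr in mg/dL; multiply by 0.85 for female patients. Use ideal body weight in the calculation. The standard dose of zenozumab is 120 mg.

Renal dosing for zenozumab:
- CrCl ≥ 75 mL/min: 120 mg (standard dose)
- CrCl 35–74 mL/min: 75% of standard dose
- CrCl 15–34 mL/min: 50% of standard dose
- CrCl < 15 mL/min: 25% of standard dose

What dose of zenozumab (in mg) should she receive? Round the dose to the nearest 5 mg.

CrCl = (140 − 53) × 40.9 / (72 × 4.2) × 0.85 = 3558.3 / 302.40 × 0.85 ≈ 10.0 mL/min
CrCl ≈ 10 mL/min → bracket < 15 mL/min.
25% of 120 mg = 30 mg

30 mg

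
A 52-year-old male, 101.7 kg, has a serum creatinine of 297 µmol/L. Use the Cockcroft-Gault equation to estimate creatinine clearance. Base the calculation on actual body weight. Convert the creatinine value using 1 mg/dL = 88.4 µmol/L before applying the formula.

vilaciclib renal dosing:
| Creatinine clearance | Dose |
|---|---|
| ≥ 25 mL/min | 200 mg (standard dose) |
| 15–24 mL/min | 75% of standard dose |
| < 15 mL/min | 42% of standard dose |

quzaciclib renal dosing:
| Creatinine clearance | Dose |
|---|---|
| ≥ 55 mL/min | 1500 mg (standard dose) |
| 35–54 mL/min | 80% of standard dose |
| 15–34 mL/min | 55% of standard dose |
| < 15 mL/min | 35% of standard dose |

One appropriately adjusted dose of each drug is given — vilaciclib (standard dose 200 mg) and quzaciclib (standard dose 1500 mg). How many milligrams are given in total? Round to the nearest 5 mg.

1400 mg

SCr = 297 / 88.4 = 3.36 mg/dL
CrCl = (140 − 52) × 101.7 / (72 × 3.36) = 8949.6 / 241.92 ≈ 37.0 mL/min
CrCl ≈ 37 mL/min.
vilaciclib: ≥ 25 mL/min → 100% of 200 mg = 200 mg.
quzaciclib: 35–54 mL/min → 80% of 1500 mg = 1200 mg.
Total = 200 + 1200 = 1400 mg.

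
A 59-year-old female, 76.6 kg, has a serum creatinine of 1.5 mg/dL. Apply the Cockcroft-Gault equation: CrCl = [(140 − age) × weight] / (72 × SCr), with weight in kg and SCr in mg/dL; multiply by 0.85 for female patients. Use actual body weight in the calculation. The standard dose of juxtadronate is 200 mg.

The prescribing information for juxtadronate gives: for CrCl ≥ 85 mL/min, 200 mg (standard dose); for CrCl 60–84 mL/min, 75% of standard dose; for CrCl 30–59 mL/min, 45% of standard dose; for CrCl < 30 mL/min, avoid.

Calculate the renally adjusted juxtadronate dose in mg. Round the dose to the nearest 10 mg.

90 mg

CrCl = (140 − 59) × 76.6 / (72 × 1.5) × 0.85 = 6204.6 / 108.00 × 0.85 ≈ 48.8 mL/min
CrCl ≈ 49 mL/min → bracket 30–59 mL/min.
45% of 200 mg = 90 mg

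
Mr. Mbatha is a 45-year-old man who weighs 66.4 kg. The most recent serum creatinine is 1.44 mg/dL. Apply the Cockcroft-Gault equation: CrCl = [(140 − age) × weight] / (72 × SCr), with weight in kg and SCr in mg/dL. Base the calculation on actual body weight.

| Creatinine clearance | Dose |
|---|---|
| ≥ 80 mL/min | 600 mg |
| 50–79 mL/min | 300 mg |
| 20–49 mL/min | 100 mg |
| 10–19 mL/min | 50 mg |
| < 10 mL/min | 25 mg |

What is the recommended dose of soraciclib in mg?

CrCl = (140 − 45) × 66.4 / (72 × 1.44) = 6308.0 / 103.68 ≈ 60.8 mL/min
CrCl ≈ 61 mL/min → bracket 50–79 mL/min.
Dose for this bracket: 300 mg.

300 mg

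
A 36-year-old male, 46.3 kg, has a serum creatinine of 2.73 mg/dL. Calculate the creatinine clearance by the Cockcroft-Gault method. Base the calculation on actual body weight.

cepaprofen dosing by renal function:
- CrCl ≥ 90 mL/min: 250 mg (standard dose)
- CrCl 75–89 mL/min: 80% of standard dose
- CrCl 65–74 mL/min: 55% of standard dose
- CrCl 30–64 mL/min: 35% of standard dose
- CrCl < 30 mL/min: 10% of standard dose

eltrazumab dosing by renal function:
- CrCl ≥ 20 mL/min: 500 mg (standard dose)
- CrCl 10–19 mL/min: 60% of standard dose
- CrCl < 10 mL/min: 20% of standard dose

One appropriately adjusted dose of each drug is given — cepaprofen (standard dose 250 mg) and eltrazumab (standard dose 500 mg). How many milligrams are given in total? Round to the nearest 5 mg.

525 mg

CrCl = (140 − 36) × 46.3 / (72 × 2.73) = 4815.2 / 196.56 ≈ 24.5 mL/min
CrCl ≈ 24 mL/min.
cepaprofen: < 30 mL/min → 10% of 250 mg = 25 mg.
eltrazumab: ≥ 20 mL/min → 100% of 500 mg = 500 mg.
Total = 25 + 500 = 525 mg.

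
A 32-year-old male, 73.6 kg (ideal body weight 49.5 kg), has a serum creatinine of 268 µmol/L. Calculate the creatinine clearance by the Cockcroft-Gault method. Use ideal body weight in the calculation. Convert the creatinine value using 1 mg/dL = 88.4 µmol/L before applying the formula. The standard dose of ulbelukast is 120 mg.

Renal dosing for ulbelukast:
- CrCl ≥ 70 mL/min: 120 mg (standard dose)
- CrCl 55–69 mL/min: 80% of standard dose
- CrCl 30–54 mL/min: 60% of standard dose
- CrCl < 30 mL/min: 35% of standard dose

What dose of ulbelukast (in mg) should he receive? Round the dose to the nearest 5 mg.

40 mg

SCr = 268 / 88.4 = 3.032 mg/dL
CrCl = (140 − 32) × 49.5 / (72 × 3.032) = 5346.0 / 218.30 ≈ 24.5 mL/min
CrCl ≈ 24 mL/min → bracket < 30 mL/min.
35% of 120 mg = 42 mg → 40 mg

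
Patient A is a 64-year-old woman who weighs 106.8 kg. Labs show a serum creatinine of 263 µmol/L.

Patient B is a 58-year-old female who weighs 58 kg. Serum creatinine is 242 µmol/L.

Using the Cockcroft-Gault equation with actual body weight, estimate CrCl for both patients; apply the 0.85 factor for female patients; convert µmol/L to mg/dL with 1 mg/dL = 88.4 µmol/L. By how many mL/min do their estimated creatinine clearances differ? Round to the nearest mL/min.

12 mL/min

Patient A: SCr = 263 / 88.4 = 2.975 mg/dL
Patient A: CrCl = (140 − 64) × 106.8 / (72 × 2.975) × 0.85 = 8116.8 / 214.20 × 0.85 ≈ 32.2 mL/min
Patient B: SCr = 242 / 88.4 = 2.738 mg/dL
Patient B: CrCl = (140 − 58) × 58 / (72 × 2.738) × 0.85 = 4756.0 / 197.14 × 0.85 ≈ 20.5 mL/min
|32.2 − 20.5| = 11.7 mL/min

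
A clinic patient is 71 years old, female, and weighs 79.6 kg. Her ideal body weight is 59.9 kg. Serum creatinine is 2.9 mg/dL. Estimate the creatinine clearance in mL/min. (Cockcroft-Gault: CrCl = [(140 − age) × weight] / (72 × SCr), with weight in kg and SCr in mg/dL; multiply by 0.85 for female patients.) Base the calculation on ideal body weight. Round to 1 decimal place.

CrCl = (140 − 71) × 59.9 / (72 × 2.9) × 0.85 = 4133.1 / 208.80 × 0.85 ≈ 16.8 mL/min

16.8 mL/min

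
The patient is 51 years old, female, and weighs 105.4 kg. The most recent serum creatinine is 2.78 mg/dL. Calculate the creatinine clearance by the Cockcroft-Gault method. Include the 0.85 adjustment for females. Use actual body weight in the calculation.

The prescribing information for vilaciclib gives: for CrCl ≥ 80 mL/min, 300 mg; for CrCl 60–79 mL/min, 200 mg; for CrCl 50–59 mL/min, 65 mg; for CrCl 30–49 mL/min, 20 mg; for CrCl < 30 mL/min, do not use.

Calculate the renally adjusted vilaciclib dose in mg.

CrCl = (140 − 51) × 105.4 / (72 × 2.78) × 0.85 = 9380.6 / 200.16 × 0.85 ≈ 39.8 mL/min
CrCl ≈ 40 mL/min → bracket 30–49 mL/min.
Dose for this bracket: 20 mg.

20 mg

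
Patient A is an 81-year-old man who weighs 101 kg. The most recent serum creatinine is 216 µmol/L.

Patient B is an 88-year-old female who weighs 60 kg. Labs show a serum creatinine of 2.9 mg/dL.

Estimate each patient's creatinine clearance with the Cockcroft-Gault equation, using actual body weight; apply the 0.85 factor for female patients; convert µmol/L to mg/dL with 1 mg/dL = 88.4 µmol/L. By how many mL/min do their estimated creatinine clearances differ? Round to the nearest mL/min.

21 mL/min

Patient A: SCr = 216 / 88.4 = 2.443 mg/dL
Patient A: CrCl = (140 − 81) × 101 / (72 × 2.443) = 5959.0 / 175.90 ≈ 33.9 mL/min
Patient B: CrCl = (140 − 88) × 60 / (72 × 2.9) × 0.85 = 3120.0 / 208.80 × 0.85 ≈ 12.7 mL/min
|33.9 − 12.7| = 21.2 mL/min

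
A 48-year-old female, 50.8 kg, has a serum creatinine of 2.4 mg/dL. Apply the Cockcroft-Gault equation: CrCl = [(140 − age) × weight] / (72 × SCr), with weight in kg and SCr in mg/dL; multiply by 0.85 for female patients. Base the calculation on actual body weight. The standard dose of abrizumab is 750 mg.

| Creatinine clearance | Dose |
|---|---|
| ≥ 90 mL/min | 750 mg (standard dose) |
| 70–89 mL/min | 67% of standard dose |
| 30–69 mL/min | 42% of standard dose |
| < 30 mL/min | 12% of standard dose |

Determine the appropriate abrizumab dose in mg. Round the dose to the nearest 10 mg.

90 mg

CrCl = (140 − 48) × 50.8 / (72 × 2.4) × 0.85 = 4673.6 / 172.80 × 0.85 ≈ 23.0 mL/min
CrCl ≈ 23 mL/min → bracket < 30 mL/min.
12% of 750 mg = 90 mg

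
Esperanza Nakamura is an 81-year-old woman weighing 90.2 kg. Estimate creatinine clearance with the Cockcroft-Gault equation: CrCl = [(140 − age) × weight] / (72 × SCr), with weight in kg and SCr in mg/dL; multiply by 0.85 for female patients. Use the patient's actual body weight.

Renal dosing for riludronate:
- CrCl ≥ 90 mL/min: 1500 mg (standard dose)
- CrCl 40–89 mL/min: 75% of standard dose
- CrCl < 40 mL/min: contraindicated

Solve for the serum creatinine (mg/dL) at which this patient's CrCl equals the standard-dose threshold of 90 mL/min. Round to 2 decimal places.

Standard dose requires CrCl ≥ 90 mL/min.
Set (140 − 81) × 90.2 × 0.85 / (72 × SCr) = 90
SCr = (140 − 81) × 90.2 × 0.85 / (72 × 90) = 0.698 mg/dL

0.70 mg/dL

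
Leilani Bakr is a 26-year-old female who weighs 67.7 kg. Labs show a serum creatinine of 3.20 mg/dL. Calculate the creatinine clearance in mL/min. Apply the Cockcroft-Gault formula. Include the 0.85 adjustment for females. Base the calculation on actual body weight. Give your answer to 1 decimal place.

28.5 mL/min

CrCl = (140 − 26) × 67.7 / (72 × 3.2) × 0.85 = 7717.8 / 230.40 × 0.85 ≈ 28.5 mL/min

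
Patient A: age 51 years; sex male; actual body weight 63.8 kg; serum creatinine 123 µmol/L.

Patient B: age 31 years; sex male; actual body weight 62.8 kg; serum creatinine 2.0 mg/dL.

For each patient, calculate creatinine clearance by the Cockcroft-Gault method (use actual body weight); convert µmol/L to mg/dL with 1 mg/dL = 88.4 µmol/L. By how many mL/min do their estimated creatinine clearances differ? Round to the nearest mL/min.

9 mL/min

Patient A: SCr = 123 / 88.4 = 1.391 mg/dL
Patient A: CrCl = (140 − 51) × 63.8 / (72 × 1.391) = 5678.2 / 100.15 ≈ 56.7 mL/min
Patient B: CrCl = (140 − 31) × 62.8 / (72 × 2) = 6845.2 / 144.00 ≈ 47.5 mL/min
|56.7 − 47.5| = 9.2 mL/min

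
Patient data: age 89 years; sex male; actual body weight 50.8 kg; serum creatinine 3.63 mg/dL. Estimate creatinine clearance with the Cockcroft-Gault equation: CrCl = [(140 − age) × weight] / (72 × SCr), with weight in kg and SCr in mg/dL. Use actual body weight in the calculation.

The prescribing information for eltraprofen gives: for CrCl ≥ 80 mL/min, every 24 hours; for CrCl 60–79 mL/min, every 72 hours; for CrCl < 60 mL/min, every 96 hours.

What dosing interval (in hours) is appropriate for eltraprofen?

CrCl = (140 − 89) × 50.8 / (72 × 3.63) = 2590.8 / 261.36 ≈ 9.9 mL/min
CrCl ≈ 10 mL/min → bracket < 60 mL/min → every 96 hours.

every 96 hours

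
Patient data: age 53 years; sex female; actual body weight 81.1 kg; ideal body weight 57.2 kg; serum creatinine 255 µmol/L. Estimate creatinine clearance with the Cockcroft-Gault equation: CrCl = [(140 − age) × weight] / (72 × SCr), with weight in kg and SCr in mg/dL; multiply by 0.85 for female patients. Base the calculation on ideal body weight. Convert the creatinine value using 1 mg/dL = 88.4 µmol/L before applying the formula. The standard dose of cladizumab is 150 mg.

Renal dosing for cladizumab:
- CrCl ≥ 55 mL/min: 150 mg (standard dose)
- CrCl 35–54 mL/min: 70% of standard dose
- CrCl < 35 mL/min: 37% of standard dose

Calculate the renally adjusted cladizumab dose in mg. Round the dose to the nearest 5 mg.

SCr = 255 / 88.4 = 2.885 mg/dL
CrCl = (140 − 53) × 57.2 / (72 × 2.885) × 0.85 = 4976.4 / 207.72 × 0.85 ≈ 20.4 mL/min
CrCl ≈ 20 mL/min → bracket < 35 mL/min.
37% of 150 mg = 55.5 mg → 55 mg

55 mg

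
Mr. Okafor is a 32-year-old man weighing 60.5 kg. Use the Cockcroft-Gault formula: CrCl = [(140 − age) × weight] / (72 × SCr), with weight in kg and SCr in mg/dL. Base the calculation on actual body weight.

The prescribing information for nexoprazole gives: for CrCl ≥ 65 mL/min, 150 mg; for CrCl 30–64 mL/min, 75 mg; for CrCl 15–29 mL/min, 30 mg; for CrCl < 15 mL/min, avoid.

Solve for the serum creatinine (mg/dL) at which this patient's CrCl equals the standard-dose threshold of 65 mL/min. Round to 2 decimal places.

1.40 mg/dL

Standard dose requires CrCl ≥ 65 mL/min.
Set (140 − 32) × 60.5 / (72 × SCr) = 65
SCr = (140 − 32) × 60.5 / (72 × 65) = 1.396 mg/dL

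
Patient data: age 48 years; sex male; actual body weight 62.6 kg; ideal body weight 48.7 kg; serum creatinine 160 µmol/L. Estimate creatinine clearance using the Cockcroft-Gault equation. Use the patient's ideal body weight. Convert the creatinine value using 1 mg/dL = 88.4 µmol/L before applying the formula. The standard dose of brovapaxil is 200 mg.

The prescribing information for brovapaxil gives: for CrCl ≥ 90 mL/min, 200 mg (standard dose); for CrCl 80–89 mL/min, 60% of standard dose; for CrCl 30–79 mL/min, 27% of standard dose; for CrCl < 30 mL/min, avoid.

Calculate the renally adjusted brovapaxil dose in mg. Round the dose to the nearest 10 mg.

SCr = 160 / 88.4 = 1.81 mg/dL
CrCl = (140 − 48) × 48.7 / (72 × 1.81) = 4480.4 / 130.32 ≈ 34.4 mL/min
CrCl ≈ 34 mL/min → bracket 30–79 mL/min.
27% of 200 mg = 54 mg → 50 mg

50 mg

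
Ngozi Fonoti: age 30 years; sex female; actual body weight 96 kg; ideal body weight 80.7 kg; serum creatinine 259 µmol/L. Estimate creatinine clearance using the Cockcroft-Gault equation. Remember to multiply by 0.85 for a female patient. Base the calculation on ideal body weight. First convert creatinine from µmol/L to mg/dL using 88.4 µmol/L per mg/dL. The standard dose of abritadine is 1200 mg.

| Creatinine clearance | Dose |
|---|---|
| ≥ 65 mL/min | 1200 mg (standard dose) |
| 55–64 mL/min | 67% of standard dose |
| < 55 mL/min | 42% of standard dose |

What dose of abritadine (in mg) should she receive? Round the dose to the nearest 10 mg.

SCr = 259 / 88.4 = 2.93 mg/dL
CrCl = (140 − 30) × 80.7 / (72 × 2.93) × 0.85 = 8877.0 / 210.96 × 0.85 ≈ 35.8 mL/min
CrCl ≈ 36 mL/min → bracket < 55 mL/min.
42% of 1200 mg = 504 mg → 500 mg

500 mg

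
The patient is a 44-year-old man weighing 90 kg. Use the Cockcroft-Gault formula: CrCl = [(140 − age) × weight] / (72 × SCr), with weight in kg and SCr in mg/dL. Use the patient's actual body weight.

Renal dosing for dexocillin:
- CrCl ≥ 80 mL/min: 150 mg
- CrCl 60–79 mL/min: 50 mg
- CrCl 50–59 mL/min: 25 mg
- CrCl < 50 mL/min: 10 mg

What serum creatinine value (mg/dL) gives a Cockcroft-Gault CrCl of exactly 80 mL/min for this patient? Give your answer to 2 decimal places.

1.50 mg/dL

Standard dose requires CrCl ≥ 80 mL/min.
Set (140 − 44) × 90 / (72 × SCr) = 80
SCr = (140 − 44) × 90 / (72 × 80) = 1.500 mg/dL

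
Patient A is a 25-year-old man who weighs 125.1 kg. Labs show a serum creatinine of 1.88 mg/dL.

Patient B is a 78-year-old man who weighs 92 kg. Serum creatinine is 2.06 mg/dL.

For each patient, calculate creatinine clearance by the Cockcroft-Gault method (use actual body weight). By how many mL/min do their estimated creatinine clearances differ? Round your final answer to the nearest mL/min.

68 mL/min

Patient A: CrCl = (140 − 25) × 125.1 / (72 × 1.88) = 14386.5 / 135.36 ≈ 106.3 mL/min
Patient B: CrCl = (140 − 78) × 92 / (72 × 2.06) = 5704.0 / 148.32 ≈ 38.5 mL/min
|106.3 − 38.5| = 67.8 mL/min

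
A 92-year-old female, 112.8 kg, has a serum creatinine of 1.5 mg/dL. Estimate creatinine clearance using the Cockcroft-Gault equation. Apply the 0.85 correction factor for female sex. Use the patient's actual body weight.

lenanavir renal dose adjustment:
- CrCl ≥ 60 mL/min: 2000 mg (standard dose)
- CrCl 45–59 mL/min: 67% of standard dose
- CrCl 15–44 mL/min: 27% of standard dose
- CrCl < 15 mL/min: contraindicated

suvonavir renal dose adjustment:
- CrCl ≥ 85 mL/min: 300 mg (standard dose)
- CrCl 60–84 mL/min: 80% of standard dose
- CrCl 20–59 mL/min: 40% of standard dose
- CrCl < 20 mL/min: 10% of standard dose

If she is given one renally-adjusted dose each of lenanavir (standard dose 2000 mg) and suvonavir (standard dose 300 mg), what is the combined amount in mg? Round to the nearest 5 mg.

CrCl = (140 − 92) × 112.8 / (72 × 1.5) × 0.85 = 5414.4 / 108.00 × 0.85 ≈ 42.6 mL/min
CrCl ≈ 43 mL/min.
lenanavir: 15–44 mL/min → 27% of 2000 mg = 540 mg.
suvonavir: 20–59 mL/min → 40% of 300 mg = 120 mg.
Total = 540 + 120 = 660 mg.

660 mg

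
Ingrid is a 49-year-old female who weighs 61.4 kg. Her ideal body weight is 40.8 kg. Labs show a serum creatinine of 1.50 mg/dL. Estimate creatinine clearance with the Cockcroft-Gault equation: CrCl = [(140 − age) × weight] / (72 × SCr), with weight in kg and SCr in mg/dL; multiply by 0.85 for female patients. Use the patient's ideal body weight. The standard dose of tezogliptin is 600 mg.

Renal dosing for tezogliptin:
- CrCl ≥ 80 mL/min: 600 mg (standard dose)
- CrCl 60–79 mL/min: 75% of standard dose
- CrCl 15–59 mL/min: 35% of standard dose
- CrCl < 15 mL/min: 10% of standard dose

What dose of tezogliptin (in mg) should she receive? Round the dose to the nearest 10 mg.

CrCl = (140 − 49) × 40.8 / (72 × 1.5) × 0.85 = 3712.8 / 108.00 × 0.85 ≈ 29.2 mL/min
CrCl ≈ 29 mL/min → bracket 15–59 mL/min.
35% of 600 mg = 210 mg

210 mg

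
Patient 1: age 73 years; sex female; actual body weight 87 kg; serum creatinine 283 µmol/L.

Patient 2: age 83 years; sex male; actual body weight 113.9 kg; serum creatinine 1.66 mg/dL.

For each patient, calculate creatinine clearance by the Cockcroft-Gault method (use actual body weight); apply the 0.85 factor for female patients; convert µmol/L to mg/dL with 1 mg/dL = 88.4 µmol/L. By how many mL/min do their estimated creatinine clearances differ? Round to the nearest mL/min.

Patient 1: SCr = 283 / 88.4 = 3.201 mg/dL
Patient 1: CrCl = (140 − 73) × 87 / (72 × 3.201) × 0.85 = 5829.0 / 230.47 × 0.85 ≈ 21.5 mL/min
Patient 2: CrCl = (140 − 83) × 113.9 / (72 × 1.66) = 6492.3 / 119.52 ≈ 54.3 mL/min
|21.5 − 54.3| = 32.8 mL/min

33 mL/min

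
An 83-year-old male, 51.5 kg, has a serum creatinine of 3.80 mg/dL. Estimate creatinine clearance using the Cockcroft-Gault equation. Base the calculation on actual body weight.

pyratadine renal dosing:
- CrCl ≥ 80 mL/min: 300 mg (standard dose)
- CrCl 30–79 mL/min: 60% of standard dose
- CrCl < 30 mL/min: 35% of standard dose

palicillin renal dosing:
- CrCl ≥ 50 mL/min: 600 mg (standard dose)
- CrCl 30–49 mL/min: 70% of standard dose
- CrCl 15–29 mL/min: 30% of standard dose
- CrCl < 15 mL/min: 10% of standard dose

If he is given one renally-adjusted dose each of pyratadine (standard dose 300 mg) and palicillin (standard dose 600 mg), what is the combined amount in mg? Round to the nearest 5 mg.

165 mg

CrCl = (140 − 83) × 51.5 / (72 × 3.8) = 2935.5 / 273.60 ≈ 10.7 mL/min
CrCl ≈ 11 mL/min.
pyratadine: < 30 mL/min → 35% of 300 mg = 105 mg.
palicillin: < 15 mL/min → 10% of 600 mg = 60 mg.
Total = 105 + 60 = 165 mg.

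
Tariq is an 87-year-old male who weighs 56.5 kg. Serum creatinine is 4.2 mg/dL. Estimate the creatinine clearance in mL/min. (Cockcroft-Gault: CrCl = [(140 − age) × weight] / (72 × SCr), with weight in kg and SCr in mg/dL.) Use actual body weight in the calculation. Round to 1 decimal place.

CrCl = (140 − 87) × 56.5 / (72 × 4.2) = 2994.5 / 302.40 ≈ 9.9 mL/min

9.9 mL/min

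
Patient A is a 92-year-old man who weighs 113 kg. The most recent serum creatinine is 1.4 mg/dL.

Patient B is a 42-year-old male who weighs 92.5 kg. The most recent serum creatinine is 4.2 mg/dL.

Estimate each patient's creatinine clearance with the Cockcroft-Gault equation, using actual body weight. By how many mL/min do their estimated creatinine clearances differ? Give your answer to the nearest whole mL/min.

24 mL/min

Patient A: CrCl = (140 − 92) × 113 / (72 × 1.4) = 5424.0 / 100.80 ≈ 53.8 mL/min
Patient B: CrCl = (140 − 42) × 92.5 / (72 × 4.2) = 9065.0 / 302.40 ≈ 30.0 mL/min
|53.8 − 30.0| = 23.8 mL/min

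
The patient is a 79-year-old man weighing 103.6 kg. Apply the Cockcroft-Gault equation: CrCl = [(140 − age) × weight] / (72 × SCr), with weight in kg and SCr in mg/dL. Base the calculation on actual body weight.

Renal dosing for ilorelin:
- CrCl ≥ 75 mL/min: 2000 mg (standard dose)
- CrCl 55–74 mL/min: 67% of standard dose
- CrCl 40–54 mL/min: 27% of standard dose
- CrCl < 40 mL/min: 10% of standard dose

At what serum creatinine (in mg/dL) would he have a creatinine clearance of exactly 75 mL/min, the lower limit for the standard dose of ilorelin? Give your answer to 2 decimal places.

Standard dose requires CrCl ≥ 75 mL/min.
Set (140 − 79) × 103.6 / (72 × SCr) = 75
SCr = (140 − 79) × 103.6 / (72 × 75) = 1.170 mg/dL

1.17 mg/dL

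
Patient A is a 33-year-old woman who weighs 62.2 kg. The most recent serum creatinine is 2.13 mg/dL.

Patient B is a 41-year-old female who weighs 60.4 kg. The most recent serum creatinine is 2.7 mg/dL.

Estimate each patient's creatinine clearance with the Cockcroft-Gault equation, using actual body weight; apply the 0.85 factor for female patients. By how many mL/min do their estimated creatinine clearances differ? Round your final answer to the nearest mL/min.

Patient A: CrCl = (140 − 33) × 62.2 / (72 × 2.13) × 0.85 = 6655.4 / 153.36 × 0.85 ≈ 36.9 mL/min
Patient B: CrCl = (140 − 41) × 60.4 / (72 × 2.7) × 0.85 = 5979.6 / 194.40 × 0.85 ≈ 26.1 mL/min
|36.9 − 26.1| = 10.8 mL/min

11 mL/min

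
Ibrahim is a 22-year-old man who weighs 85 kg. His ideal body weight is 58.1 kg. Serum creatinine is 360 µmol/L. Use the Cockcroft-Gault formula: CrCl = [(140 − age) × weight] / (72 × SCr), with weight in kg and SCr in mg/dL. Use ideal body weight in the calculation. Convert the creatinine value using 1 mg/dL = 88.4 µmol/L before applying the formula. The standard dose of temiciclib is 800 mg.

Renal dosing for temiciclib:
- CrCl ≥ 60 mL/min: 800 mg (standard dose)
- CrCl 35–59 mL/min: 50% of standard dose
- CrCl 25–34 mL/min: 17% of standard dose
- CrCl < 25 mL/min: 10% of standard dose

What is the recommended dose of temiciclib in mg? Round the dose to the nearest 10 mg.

SCr = 360 / 88.4 = 4.072 mg/dL
CrCl = (140 − 22) × 58.1 / (72 × 4.072) = 6855.8 / 293.18 ≈ 23.4 mL/min
CrCl ≈ 23 mL/min → bracket < 25 mL/min.
10% of 800 mg = 80 mg

80 mg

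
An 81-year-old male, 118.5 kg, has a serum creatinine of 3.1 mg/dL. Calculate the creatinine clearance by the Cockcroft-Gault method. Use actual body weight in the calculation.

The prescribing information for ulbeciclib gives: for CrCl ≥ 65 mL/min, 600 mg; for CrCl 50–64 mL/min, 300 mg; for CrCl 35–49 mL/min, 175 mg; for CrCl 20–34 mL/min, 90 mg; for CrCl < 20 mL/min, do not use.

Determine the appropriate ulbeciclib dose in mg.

90 mg

CrCl = (140 − 81) × 118.5 / (72 × 3.1) = 6991.5 / 223.20 ≈ 31.3 mL/min
CrCl ≈ 31 mL/min → bracket 20–34 mL/min.
Dose for this bracket: 90 mg.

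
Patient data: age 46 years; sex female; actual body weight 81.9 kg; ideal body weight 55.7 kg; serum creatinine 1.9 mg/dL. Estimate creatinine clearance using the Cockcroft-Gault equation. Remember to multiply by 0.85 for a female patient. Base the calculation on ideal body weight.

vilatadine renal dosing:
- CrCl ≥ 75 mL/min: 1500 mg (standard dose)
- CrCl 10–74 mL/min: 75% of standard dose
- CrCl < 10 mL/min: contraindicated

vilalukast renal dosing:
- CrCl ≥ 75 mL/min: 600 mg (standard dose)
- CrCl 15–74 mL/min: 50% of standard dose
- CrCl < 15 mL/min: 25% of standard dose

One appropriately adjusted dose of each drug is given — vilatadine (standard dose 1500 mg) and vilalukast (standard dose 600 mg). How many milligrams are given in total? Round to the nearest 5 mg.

CrCl = (140 − 46) × 55.7 / (72 × 1.9) × 0.85 = 5235.8 / 136.80 × 0.85 ≈ 32.5 mL/min
CrCl ≈ 33 mL/min.
vilatadine: 10–74 mL/min → 75% of 1500 mg = 1125 mg.
vilalukast: 15–74 mL/min → 50% of 600 mg = 300 mg.
Total = 1125 + 300 = 1425 mg.

1425 mg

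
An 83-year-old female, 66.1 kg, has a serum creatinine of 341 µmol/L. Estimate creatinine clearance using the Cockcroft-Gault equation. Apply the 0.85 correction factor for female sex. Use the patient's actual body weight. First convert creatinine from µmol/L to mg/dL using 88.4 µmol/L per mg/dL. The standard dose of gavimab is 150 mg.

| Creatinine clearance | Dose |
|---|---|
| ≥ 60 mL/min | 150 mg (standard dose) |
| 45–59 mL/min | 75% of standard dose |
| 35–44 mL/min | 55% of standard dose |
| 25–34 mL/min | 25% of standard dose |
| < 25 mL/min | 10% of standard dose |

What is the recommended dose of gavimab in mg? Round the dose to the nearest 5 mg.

SCr = 341 / 88.4 = 3.857 mg/dL
CrCl = (140 − 83) × 66.1 / (72 × 3.857) × 0.85 = 3767.7 / 277.70 × 0.85 ≈ 11.5 mL/min
CrCl ≈ 12 mL/min → bracket < 25 mL/min.
10% of 150 mg = 15 mg

15 mg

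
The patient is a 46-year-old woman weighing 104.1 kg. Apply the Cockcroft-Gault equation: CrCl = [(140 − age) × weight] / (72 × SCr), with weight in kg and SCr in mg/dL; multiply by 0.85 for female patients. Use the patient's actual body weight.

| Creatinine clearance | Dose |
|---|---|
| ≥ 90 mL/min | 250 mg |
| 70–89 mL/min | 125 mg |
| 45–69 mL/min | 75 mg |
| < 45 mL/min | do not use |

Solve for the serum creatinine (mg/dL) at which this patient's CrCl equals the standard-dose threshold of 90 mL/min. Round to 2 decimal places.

Standard dose requires CrCl ≥ 90 mL/min.
Set (140 − 46) × 104.1 × 0.85 / (72 × SCr) = 90
SCr = (140 − 46) × 104.1 × 0.85 / (72 × 90) = 1.284 mg/dL

1.28 mg/dL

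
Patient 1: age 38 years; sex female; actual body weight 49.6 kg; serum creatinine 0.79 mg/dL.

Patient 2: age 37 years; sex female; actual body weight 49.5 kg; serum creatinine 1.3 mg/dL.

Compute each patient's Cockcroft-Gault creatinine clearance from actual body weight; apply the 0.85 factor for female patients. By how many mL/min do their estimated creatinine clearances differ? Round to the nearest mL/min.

29 mL/min

Patient 1: CrCl = (140 − 38) × 49.6 / (72 × 0.79) × 0.85 = 5059.2 / 56.88 × 0.85 ≈ 75.6 mL/min
Patient 2: CrCl = (140 − 37) × 49.5 / (72 × 1.3) × 0.85 = 5098.5 / 93.60 × 0.85 ≈ 46.3 mL/min
|75.6 − 46.3| = 29.3 mL/min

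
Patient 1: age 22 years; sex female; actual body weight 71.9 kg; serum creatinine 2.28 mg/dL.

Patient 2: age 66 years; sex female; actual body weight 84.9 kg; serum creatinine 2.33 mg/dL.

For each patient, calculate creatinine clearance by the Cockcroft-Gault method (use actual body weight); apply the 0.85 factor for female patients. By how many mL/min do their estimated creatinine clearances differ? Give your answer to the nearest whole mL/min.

Patient 1: CrCl = (140 − 22) × 71.9 / (72 × 2.28) × 0.85 = 8484.2 / 164.16 × 0.85 ≈ 43.9 mL/min
Patient 2: CrCl = (140 − 66) × 84.9 / (72 × 2.33) × 0.85 = 6282.6 / 167.76 × 0.85 ≈ 31.8 mL/min
|43.9 − 31.8| = 12.1 mL/min

12 mL/min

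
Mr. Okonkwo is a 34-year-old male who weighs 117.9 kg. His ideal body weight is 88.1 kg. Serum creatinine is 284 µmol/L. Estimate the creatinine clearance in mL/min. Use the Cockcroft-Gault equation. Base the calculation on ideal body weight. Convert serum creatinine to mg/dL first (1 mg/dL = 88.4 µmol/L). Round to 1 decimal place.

SCr = 284 / 88.4 = 3.213 mg/dL
CrCl = (140 − 34) × 88.1 / (72 × 3.213) = 9338.6 / 231.34 ≈ 40.4 mL/min

40.4 mL/min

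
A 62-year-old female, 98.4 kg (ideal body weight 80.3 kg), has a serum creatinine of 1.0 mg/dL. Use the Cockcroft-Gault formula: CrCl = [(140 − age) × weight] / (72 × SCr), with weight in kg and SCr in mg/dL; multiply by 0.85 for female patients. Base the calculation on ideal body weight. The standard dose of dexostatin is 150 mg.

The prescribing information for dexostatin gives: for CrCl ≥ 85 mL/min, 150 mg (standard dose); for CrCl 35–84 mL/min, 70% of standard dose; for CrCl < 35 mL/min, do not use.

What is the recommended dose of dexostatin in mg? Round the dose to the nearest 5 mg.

CrCl = (140 − 62) × 80.3 / (72 × 1) × 0.85 = 6263.4 / 72.00 × 0.85 ≈ 73.9 mL/min
CrCl ≈ 74 mL/min → bracket 35–84 mL/min.
70% of 150 mg = 105 mg

105 mg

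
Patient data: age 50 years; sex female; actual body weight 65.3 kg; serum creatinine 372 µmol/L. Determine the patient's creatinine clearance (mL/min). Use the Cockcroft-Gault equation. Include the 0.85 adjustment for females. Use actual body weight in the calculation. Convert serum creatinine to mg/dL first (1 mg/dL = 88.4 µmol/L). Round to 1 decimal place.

SCr = 372 / 88.4 = 4.208 mg/dL
CrCl = (140 − 50) × 65.3 / (72 × 4.208) × 0.85 = 5877.0 / 302.98 × 0.85 ≈ 16.5 mL/min

16.5 mL/min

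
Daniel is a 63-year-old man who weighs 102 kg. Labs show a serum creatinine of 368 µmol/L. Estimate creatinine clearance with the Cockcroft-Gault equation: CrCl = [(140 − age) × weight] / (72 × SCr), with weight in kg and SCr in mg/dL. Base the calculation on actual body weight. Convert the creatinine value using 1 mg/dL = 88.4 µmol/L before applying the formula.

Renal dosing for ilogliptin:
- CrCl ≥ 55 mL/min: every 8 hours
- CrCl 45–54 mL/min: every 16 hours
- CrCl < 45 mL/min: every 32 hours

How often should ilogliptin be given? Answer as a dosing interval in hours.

SCr = 368 / 88.4 = 4.163 mg/dL
CrCl = (140 − 63) × 102 / (72 × 4.163) = 7854.0 / 299.74 ≈ 26.2 mL/min
CrCl ≈ 26 mL/min → bracket < 45 mL/min → every 32 hours.

every 32 hours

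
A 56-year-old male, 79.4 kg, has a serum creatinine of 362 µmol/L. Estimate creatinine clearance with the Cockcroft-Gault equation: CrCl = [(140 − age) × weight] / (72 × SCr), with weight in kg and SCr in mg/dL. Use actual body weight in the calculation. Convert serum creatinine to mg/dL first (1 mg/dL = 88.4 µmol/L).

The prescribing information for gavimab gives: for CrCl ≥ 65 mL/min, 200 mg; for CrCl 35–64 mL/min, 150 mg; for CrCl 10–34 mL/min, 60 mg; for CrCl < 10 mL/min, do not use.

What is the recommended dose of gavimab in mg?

SCr = 362 / 88.4 = 4.095 mg/dL
CrCl = (140 − 56) × 79.4 / (72 × 4.095) = 6669.6 / 294.84 ≈ 22.6 mL/min
CrCl ≈ 23 mL/min → bracket 10–34 mL/min.
Dose for this bracket: 60 mg.

60 mg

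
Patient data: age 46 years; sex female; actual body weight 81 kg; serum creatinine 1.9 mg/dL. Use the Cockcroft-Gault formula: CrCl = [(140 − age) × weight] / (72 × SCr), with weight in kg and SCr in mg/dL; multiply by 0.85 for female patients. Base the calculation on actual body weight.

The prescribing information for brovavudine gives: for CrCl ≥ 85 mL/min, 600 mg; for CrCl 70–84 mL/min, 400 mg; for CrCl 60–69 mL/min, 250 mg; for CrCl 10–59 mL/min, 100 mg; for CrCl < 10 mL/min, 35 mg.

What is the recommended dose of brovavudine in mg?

100 mg

CrCl = (140 − 46) × 81 / (72 × 1.9) × 0.85 = 7614.0 / 136.80 × 0.85 ≈ 47.3 mL/min
CrCl ≈ 47 mL/min → bracket 10–59 mL/min.
Dose for this bracket: 100 mg.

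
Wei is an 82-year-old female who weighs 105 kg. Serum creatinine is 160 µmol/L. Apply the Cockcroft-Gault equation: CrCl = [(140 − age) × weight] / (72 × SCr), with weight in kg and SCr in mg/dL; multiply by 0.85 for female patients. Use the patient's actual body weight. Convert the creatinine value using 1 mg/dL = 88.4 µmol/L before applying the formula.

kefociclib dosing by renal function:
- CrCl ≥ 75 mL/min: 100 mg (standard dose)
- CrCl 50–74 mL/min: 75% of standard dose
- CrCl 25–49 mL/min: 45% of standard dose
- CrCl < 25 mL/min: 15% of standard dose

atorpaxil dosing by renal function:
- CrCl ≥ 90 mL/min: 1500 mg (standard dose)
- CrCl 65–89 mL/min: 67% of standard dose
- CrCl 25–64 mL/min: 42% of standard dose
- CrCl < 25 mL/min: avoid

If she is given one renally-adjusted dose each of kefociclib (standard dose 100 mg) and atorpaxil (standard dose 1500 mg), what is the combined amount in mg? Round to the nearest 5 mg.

675 mg

SCr = 160 / 88.4 = 1.81 mg/dL
CrCl = (140 − 82) × 105 / (72 × 1.81) × 0.85 = 6090.0 / 130.32 × 0.85 ≈ 39.7 mL/min
CrCl ≈ 40 mL/min.
kefociclib: 25–49 mL/min → 45% of 100 mg = 45 mg.
atorpaxil: 25–64 mL/min → 42% of 1500 mg = 630 mg.
Total = 45 + 630 = 675 mg.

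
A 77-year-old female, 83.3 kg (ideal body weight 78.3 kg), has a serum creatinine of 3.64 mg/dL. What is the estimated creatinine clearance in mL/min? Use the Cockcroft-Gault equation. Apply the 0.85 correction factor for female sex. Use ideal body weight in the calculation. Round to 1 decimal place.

CrCl = (140 − 77) × 78.3 / (72 × 3.64) × 0.85 = 4932.9 / 262.08 × 0.85 ≈ 16.0 mL/min

16.0 mL/min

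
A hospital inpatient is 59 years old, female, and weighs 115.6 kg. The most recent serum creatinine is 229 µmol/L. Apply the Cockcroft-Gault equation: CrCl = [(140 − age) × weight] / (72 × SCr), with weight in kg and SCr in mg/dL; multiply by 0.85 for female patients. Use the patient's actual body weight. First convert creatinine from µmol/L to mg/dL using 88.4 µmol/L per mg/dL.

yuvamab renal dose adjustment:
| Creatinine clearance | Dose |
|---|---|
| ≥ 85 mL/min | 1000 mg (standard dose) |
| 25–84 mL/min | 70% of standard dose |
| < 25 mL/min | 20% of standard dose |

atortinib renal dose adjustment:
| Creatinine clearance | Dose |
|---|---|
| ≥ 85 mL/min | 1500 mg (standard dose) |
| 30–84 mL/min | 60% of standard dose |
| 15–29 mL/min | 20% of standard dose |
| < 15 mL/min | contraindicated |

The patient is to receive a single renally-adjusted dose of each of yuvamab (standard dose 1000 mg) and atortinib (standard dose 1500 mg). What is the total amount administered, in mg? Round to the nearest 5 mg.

1600 mg

SCr = 229 / 88.4 = 2.59 mg/dL
CrCl = (140 − 59) × 115.6 / (72 × 2.59) × 0.85 = 9363.6 / 186.48 × 0.85 ≈ 42.7 mL/min
CrCl ≈ 43 mL/min.
yuvamab: 25–84 mL/min → 70% of 1000 mg = 700 mg.
atortinib: 30–84 mL/min → 60% of 1500 mg = 900 mg.
Total = 700 + 900 = 1600 mg.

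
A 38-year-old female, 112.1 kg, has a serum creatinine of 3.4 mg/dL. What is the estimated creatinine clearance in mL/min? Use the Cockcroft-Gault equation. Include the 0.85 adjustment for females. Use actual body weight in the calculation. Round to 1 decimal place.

39.7 mL/min

CrCl = (140 − 38) × 112.1 / (72 × 3.4) × 0.85 = 11434.2 / 244.80 × 0.85 ≈ 39.7 mL/min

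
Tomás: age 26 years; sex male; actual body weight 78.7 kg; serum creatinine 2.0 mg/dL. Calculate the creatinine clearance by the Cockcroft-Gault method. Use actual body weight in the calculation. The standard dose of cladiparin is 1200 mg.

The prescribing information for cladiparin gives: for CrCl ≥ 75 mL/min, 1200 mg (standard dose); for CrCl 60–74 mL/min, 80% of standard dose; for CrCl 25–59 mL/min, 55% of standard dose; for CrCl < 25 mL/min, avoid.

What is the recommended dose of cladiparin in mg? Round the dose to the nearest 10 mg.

960 mg

CrCl = (140 − 26) × 78.7 / (72 × 2) = 8971.8 / 144.00 ≈ 62.3 mL/min
CrCl ≈ 62 mL/min → bracket 60–74 mL/min.
80% of 1200 mg = 960 mg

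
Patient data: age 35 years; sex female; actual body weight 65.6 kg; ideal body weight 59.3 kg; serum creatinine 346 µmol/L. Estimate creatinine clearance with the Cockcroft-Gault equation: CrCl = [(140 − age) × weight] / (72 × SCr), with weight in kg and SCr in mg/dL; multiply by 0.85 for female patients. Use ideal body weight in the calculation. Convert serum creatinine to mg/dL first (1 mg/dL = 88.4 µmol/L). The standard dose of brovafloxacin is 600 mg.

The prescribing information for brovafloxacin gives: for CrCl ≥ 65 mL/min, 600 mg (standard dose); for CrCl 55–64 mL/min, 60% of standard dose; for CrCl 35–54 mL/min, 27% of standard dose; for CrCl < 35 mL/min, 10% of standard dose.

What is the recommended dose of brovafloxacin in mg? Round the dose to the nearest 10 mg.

60 mg

SCr = 346 / 88.4 = 3.914 mg/dL
CrCl = (140 − 35) × 59.3 / (72 × 3.914) × 0.85 = 6226.5 / 281.81 × 0.85 ≈ 18.8 mL/min
CrCl ≈ 19 mL/min → bracket < 35 mL/min.
10% of 600 mg = 60 mg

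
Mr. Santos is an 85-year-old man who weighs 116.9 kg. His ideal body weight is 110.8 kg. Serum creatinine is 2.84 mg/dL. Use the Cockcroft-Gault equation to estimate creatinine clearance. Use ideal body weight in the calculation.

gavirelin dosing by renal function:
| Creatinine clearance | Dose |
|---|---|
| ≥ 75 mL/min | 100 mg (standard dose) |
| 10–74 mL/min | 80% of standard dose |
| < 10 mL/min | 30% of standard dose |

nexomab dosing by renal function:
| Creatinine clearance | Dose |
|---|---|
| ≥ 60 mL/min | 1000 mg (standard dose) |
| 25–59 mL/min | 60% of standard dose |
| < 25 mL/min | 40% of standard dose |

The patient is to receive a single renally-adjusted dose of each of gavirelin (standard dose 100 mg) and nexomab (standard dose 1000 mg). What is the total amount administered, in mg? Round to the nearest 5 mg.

CrCl = (140 − 85) × 110.8 / (72 × 2.84) = 6094.0 / 204.48 ≈ 29.8 mL/min
CrCl ≈ 30 mL/min.
gavirelin: 10–74 mL/min → 80% of 100 mg = 80 mg.
nexomab: 25–59 mL/min → 60% of 1000 mg = 600 mg.
Total = 80 + 600 = 680 mg.

680 mg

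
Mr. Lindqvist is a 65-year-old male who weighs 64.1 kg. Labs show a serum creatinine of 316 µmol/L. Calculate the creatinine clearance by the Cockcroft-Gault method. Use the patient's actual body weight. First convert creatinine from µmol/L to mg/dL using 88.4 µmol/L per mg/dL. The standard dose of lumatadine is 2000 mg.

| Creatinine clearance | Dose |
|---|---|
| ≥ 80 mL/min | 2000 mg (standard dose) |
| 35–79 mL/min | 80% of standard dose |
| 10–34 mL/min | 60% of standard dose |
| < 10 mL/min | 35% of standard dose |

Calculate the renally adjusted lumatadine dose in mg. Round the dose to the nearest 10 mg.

SCr = 316 / 88.4 = 3.575 mg/dL
CrCl = (140 − 65) × 64.1 / (72 × 3.575) = 4807.5 / 257.40 ≈ 18.7 mL/min
CrCl ≈ 19 mL/min → bracket 10–34 mL/min.
60% of 2000 mg = 1200 mg

1200 mg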